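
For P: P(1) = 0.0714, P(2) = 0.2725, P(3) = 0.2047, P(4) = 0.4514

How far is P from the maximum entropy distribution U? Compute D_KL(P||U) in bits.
0.2306 bits

U(i) = 1/4 for all i

D_KL(P||U) = Σ P(x) log₂(P(x) / (1/4))
           = Σ P(x) log₂(P(x)) + log₂(4)
           = log₂(4) - H(P)

H(P) = -Σ P(x) log₂(P(x)):
  -P(1)·log₂(P(1)) = -(0.0714)·log₂(0.0714) = 0.27189
  -P(2)·log₂(P(2)) = -(0.2725)·log₂(0.2725) = 0.51112
  -P(3)·log₂(P(3)) = -(0.2047)·log₂(0.2047) = 0.46844
  -P(4)·log₂(P(4)) = -(0.4514)·log₂(0.4514) = 0.51799
H(P) = 0.27189 + 0.51112 + 0.46844 + 0.51799 = 1.76944 bits

log₂(4) = 2.00000 bits

D_KL(P||U) = 2.00000 - 1.76944 = 0.23056 ≈ 0.2306 bits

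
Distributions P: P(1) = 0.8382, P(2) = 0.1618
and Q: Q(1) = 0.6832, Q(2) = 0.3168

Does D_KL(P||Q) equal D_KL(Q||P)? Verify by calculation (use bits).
D_KL(P||Q) = 0.0904 bits, D_KL(Q||P) = 0.1056 bits. No — D_KL(P||Q) ≠ D_KL(Q||P) for this pair.

D_KL(P||Q) = Σ P(x) log₂(P(x)/Q(x))

Computing term by term:
  P(1)·log₂(P(1)/Q(1)) = 0.8382·log₂(0.8382/0.6832) = 0.24726
  P(2)·log₂(P(2)/Q(2)) = 0.1618·log₂(0.1618/0.3168) = -0.15684

D_KL(P||Q) = 0.24726 - 0.15684 = 0.09042 ≈ 0.0904 bits

D_KL(Q||P) = Σ Q(x) log₂(Q(x)/P(x))

Computing term by term:
  Q(1)·log₂(Q(1)/P(1)) = 0.6832·log₂(0.6832/0.8382) = -0.20153
  Q(2)·log₂(Q(2)/P(2)) = 0.3168·log₂(0.3168/0.1618) = 0.30709

D_KL(Q||P) = -0.20153 + 0.30709 = 0.10556 ≈ 0.1056 bits

These are NOT equal (difference: 0.0152 bits). KL divergence is asymmetric: D_KL(P||Q) ≠ D_KL(Q||P) in general.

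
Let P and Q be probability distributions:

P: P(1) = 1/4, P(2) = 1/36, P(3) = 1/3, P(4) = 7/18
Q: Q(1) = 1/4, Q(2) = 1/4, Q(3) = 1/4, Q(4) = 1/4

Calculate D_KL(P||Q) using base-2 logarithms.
0.2982 bits

D_KL(P||Q) = Σ P(x) log₂(P(x)/Q(x))

Computing term by term:
  P(1)·log₂(P(1)/Q(1)) = (1/4)·log₂((1/4)/(1/4)) = 0.00000
  P(2)·log₂(P(2)/Q(2)) = (1/36)·log₂((1/36)/(1/4)) = -0.08805
  P(3)·log₂(P(3)/Q(3)) = (1/3)·log₂((1/3)/(1/4)) = 0.13835
  P(4)·log₂(P(4)/Q(4)) = (7/18)·log₂((7/18)/(1/4)) = 0.24789

D_KL(P||Q) = 0.00000 - 0.08805 + 0.13835 + 0.24789 = 0.29819 ≈ 0.2982 bits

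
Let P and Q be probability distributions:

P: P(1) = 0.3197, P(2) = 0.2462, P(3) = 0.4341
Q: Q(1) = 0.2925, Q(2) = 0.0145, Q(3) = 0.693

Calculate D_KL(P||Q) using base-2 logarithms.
0.7540 bits

D_KL(P||Q) = Σ P(x) log₂(P(x)/Q(x))

Computing term by term:
  P(1)·log₂(P(1)/Q(1)) = 0.3197·log₂(0.3197/0.2925) = 0.04101
  P(2)·log₂(P(2)/Q(2)) = 0.2462·log₂(0.2462/0.0145) = 1.00590
  P(3)·log₂(P(3)/Q(3)) = 0.4341·log₂(0.4341/0.693) = -0.29294

D_KL(P||Q) = 0.04101 + 1.00590 - 0.29294 = 0.75397 ≈ 0.7540 bits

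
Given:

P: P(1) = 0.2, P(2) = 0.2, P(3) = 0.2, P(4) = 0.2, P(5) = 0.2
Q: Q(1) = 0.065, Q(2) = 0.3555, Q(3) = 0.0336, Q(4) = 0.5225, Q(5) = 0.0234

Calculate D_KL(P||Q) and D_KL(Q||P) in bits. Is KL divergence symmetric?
D_KL(P||Q) = 1.0150 bits, D_KL(Q||P) = 0.7546 bits. No, KL divergence is not symmetric.

D_KL(P||Q) = Σ P(x) log₂(P(x)/Q(x))

Computing term by term:
  P(1)·log₂(P(1)/Q(1)) = 0.2·log₂(0.2/0.065) = 0.32430
  P(2)·log₂(P(2)/Q(2)) = 0.2·log₂(0.2/0.3555) = -0.16597
  P(3)·log₂(P(3)/Q(3)) = 0.2·log₂(0.2/0.0336) = 0.51469
  P(4)·log₂(P(4)/Q(4)) = 0.2·log₂(0.2/0.5225) = -0.27709
  P(5)·log₂(P(5)/Q(5)) = 0.2·log₂(0.2/0.0234) = 0.61908

D_KL(P||Q) = 0.32430 - 0.16597 + 0.51469 - 0.27709 + 0.61908 = 1.01501 ≈ 1.0150 bits

D_KL(Q||P) = Σ Q(x) log₂(Q(x)/P(x))

Computing term by term:
  Q(1)·log₂(Q(1)/P(1)) = 0.065·log₂(0.065/0.2) = -0.10540
  Q(2)·log₂(Q(2)/P(2)) = 0.3555·log₂(0.3555/0.2) = 0.29501
  Q(3)·log₂(Q(3)/P(3)) = 0.0336·log₂(0.0336/0.2) = -0.08647
  Q(4)·log₂(Q(4)/P(4)) = 0.5225·log₂(0.5225/0.2) = 0.72389
  Q(5)·log₂(Q(5)/P(5)) = 0.0234·log₂(0.0234/0.2) = -0.07243

D_KL(Q||P) = -0.10540 + 0.29501 - 0.08647 + 0.72389 - 0.07243 = 0.75460 ≈ 0.7546 bits

These are NOT equal (difference: 0.2604 bits). KL divergence is asymmetric: D_KL(P||Q) ≠ D_KL(Q||P) in general.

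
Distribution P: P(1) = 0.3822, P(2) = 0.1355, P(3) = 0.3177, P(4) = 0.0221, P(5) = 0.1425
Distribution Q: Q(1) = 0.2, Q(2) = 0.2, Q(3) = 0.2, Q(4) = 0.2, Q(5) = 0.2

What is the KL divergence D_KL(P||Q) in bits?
0.3532 bits

D_KL(P||Q) = Σ P(x) log₂(P(x)/Q(x))

Computing term by term:
  P(1)·log₂(P(1)/Q(1)) = 0.3822·log₂(0.3822/0.2) = 0.35710
  P(2)·log₂(P(2)/Q(2)) = 0.1355·log₂(0.1355/0.2) = -0.07611
  P(3)·log₂(P(3)/Q(3)) = 0.3177·log₂(0.3177/0.2) = 0.21212
  P(4)·log₂(P(4)/Q(4)) = 0.0221·log₂(0.0221/0.2) = -0.07023
  P(5)·log₂(P(5)/Q(5)) = 0.1425·log₂(0.1425/0.2) = -0.06969

D_KL(P||Q) = 0.35710 - 0.07611 + 0.21212 - 0.07023 - 0.06969 = 0.35319 ≈ 0.3532 bits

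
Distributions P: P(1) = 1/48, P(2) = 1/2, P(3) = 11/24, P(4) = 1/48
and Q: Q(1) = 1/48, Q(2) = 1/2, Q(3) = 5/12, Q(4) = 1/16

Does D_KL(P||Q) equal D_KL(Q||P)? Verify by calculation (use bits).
D_KL(P||Q) = 0.0300 bits, D_KL(Q||P) = 0.0418 bits. No — D_KL(P||Q) ≠ D_KL(Q||P) for this pair.

D_KL(P||Q) = Σ P(x) log₂(P(x)/Q(x))

Computing term by term:
  P(1)·log₂(P(1)/Q(1)) = (1/48)·log₂((1/48)/(1/48)) = 0.00000
  P(2)·log₂(P(2)/Q(2)) = (1/2)·log₂((1/2)/(1/2)) = 0.00000
  P(3)·log₂(P(3)/Q(3)) = (11/24)·log₂((11/24)/(5/12)) = 0.06302
  P(4)·log₂(P(4)/Q(4)) = (1/48)·log₂((1/48)/(1/16)) = -0.03302

D_KL(P||Q) = 0.00000 + 0.00000 + 0.06302 - 0.03302 = 0.03000 ≈ 0.0300 bits

D_KL(Q||P) = Σ Q(x) log₂(Q(x)/P(x))

Computing term by term:
  Q(1)·log₂(Q(1)/P(1)) = (1/48)·log₂((1/48)/(1/48)) = 0.00000
  Q(2)·log₂(Q(2)/P(2)) = (1/2)·log₂((1/2)/(1/2)) = 0.00000
  Q(3)·log₂(Q(3)/P(3)) = (5/12)·log₂((5/12)/(11/24)) = -0.05729
  Q(4)·log₂(Q(4)/P(4)) = (1/16)·log₂((1/16)/(1/48)) = 0.09906

D_KL(Q||P) = 0.00000 + 0.00000 - 0.05729 + 0.09906 = 0.04177 ≈ 0.0418 bits

These are NOT equal (difference: 0.0118 bits). KL divergence is asymmetric: D_KL(P||Q) ≠ D_KL(Q||P) in general.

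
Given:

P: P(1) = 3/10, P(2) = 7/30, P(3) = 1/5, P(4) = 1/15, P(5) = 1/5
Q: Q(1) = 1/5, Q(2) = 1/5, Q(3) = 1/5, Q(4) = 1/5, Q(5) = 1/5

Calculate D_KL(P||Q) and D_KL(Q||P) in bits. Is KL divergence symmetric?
D_KL(P||Q) = 0.1217 bits, D_KL(Q||P) = 0.1555 bits. No, KL divergence is not symmetric.

D_KL(P||Q) = Σ P(x) log₂(P(x)/Q(x))

Computing term by term:
  P(1)·log₂(P(1)/Q(1)) = (3/10)·log₂((3/10)/(1/5)) = 0.17549
  P(2)·log₂(P(2)/Q(2)) = (7/30)·log₂((7/30)/(1/5)) = 0.05189
  P(3)·log₂(P(3)/Q(3)) = (1/5)·log₂((1/5)/(1/5)) = 0.00000
  P(4)·log₂(P(4)/Q(4)) = (1/15)·log₂((1/15)/(1/5)) = -0.10566
  P(5)·log₂(P(5)/Q(5)) = (1/5)·log₂((1/5)/(1/5)) = 0.00000

D_KL(P||Q) = 0.17549 + 0.05189 + 0.00000 - 0.10566 + 0.00000 = 0.12172 ≈ 0.1217 bits

D_KL(Q||P) = Σ Q(x) log₂(Q(x)/P(x))

Computing term by term:
  Q(1)·log₂(Q(1)/P(1)) = (1/5)·log₂((1/5)/(3/10)) = -0.11699
  Q(2)·log₂(Q(2)/P(2)) = (1/5)·log₂((1/5)/(7/30)) = -0.04448
  Q(3)·log₂(Q(3)/P(3)) = (1/5)·log₂((1/5)/(1/5)) = 0.00000
  Q(4)·log₂(Q(4)/P(4)) = (1/5)·log₂((1/5)/(1/15)) = 0.31699
  Q(5)·log₂(Q(5)/P(5)) = (1/5)·log₂((1/5)/(1/5)) = 0.00000

D_KL(Q||P) = -0.11699 - 0.04448 + 0.00000 + 0.31699 + 0.00000 = 0.15552 ≈ 0.1555 bits

These are NOT equal (difference: 0.0338 bits). KL divergence is asymmetric: D_KL(P||Q) ≠ D_KL(Q||P) in general.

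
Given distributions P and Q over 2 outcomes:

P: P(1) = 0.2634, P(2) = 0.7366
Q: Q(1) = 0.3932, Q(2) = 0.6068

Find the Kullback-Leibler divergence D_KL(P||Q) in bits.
0.0538 bits

D_KL(P||Q) = Σ P(x) log₂(P(x)/Q(x))

Computing term by term:
  P(1)·log₂(P(1)/Q(1)) = 0.2634·log₂(0.2634/0.3932) = -0.15225
  P(2)·log₂(P(2)/Q(2)) = 0.7366·log₂(0.7366/0.6068) = 0.20600

D_KL(P||Q) = -0.15225 + 0.20600 = 0.05375 ≈ 0.0538 bits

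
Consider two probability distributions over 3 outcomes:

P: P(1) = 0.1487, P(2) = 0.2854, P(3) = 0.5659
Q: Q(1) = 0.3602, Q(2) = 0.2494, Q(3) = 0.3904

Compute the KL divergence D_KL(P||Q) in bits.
0.1688 bits

D_KL(P||Q) = Σ P(x) log₂(P(x)/Q(x))

Computing term by term:
  P(1)·log₂(P(1)/Q(1)) = 0.1487·log₂(0.1487/0.3602) = -0.18980
  P(2)·log₂(P(2)/Q(2)) = 0.2854·log₂(0.2854/0.2494) = 0.05552
  P(3)·log₂(P(3)/Q(3)) = 0.5659·log₂(0.5659/0.3904) = 0.30309

D_KL(P||Q) = -0.18980 + 0.05552 + 0.30309 = 0.16881 ≈ 0.1688 bits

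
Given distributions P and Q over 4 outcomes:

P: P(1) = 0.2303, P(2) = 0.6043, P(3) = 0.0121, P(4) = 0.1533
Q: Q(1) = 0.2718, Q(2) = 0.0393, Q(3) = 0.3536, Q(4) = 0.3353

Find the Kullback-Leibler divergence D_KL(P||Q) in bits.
2.0955 bits

D_KL(P||Q) = Σ P(x) log₂(P(x)/Q(x))

Computing term by term:
  P(1)·log₂(P(1)/Q(1)) = 0.2303·log₂(0.2303/0.2718) = -0.05505
  P(2)·log₂(P(2)/Q(2)) = 0.6043·log₂(0.6043/0.0393) = 2.38255
  P(3)·log₂(P(3)/Q(3)) = 0.0121·log₂(0.0121/0.3536) = -0.05892
  P(4)·log₂(P(4)/Q(4)) = 0.1533·log₂(0.1533/0.3353) = -0.17309

D_KL(P||Q) = -0.05505 + 2.38255 - 0.05892 - 0.17309 = 2.09549 ≈ 2.0955 bits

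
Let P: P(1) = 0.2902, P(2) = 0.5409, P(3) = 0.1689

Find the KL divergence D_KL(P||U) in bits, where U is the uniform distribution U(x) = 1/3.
0.1541 bits

U(i) = 1/3 for all i

D_KL(P||U) = Σ P(x) log₂(P(x) / (1/3))
           = Σ P(x) log₂(P(x)) + log₂(3)
           = log₂(3) - H(P)

H(P) = -Σ P(x) log₂(P(x)):
  -P(1)·log₂(P(1)) = -(0.2902)·log₂(0.2902) = 0.51797
  -P(2)·log₂(P(2)) = -(0.5409)·log₂(0.5409) = 0.47954
  -P(3)·log₂(P(3)) = -(0.1689)·log₂(0.1689) = 0.43336
H(P) = 0.51797 + 0.47954 + 0.43336 = 1.43087 bits

log₂(3) = 1.58496 bits

D_KL(P||U) = 1.58496 - 1.43087 = 0.15409 ≈ 0.1541 bits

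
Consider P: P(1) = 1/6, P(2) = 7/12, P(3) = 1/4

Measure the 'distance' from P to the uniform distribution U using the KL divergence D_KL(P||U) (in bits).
0.2005 bits

U(i) = 1/3 for all i

D_KL(P||U) = Σ P(x) log₂(P(x) / (1/3))
           = Σ P(x) log₂(P(x)) + log₂(3)
           = log₂(3) - H(P)

H(P) = -Σ P(x) log₂(P(x)):
  -P(1)·log₂(P(1)) = -(1/6)·log₂(1/6) = 0.43083
  -P(2)·log₂(P(2)) = -(7/12)·log₂(7/12) = 0.45360
  -P(3)·log₂(P(3)) = -(1/4)·log₂(1/4) = 0.50000
H(P) = 0.43083 + 0.45360 + 0.50000 = 1.38443 bits

log₂(3) = 1.58496 bits

D_KL(P||U) = 1.58496 - 1.38443 = 0.20053 ≈ 0.2005 bits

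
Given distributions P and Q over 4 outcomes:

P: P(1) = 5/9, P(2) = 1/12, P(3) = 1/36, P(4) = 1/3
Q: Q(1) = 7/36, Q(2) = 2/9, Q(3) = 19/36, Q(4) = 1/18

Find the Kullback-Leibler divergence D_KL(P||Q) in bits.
1.4672 bits

D_KL(P||Q) = Σ P(x) log₂(P(x)/Q(x))

Computing term by term:
  P(1)·log₂(P(1)/Q(1)) = (5/9)·log₂((5/9)/(7/36)) = 0.84143
  P(2)·log₂(P(2)/Q(2)) = (1/12)·log₂((1/12)/(2/9)) = -0.11792
  P(3)·log₂(P(3)/Q(3)) = (1/36)·log₂((1/36)/(19/36)) = -0.11800
  P(4)·log₂(P(4)/Q(4)) = (1/3)·log₂((1/3)/(1/18)) = 0.86165

D_KL(P||Q) = 0.84143 - 0.11792 - 0.11800 + 0.86165 = 1.46716 ≈ 1.4672 bits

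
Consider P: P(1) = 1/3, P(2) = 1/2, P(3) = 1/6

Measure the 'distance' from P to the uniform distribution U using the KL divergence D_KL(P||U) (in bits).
0.1258 bits

U(i) = 1/3 for all i

D_KL(P||U) = Σ P(x) log₂(P(x) / (1/3))
           = Σ P(x) log₂(P(x)) + log₂(3)
           = log₂(3) - H(P)

H(P) = -Σ P(x) log₂(P(x)):
  -P(1)·log₂(P(1)) = -(1/3)·log₂(1/3) = 0.52832
  -P(2)·log₂(P(2)) = -(1/2)·log₂(1/2) = 0.50000
  -P(3)·log₂(P(3)) = -(1/6)·log₂(1/6) = 0.43083
H(P) = 0.52832 + 0.50000 + 0.43083 = 1.45915 bits

log₂(3) = 1.58496 bits

D_KL(P||U) = 1.58496 - 1.45915 = 0.12581 ≈ 0.1258 bits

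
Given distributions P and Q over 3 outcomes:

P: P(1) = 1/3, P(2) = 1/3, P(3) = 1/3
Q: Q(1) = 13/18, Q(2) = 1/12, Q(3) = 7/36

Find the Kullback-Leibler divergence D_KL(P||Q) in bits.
0.5540 bits

D_KL(P||Q) = Σ P(x) log₂(P(x)/Q(x))

Computing term by term:
  P(1)·log₂(P(1)/Q(1)) = (1/3)·log₂((1/3)/(13/18)) = -0.37183
  P(2)·log₂(P(2)/Q(2)) = (1/3)·log₂((1/3)/(1/12)) = 0.66667
  P(3)·log₂(P(3)/Q(3)) = (1/3)·log₂((1/3)/(7/36)) = 0.25920

D_KL(P||Q) = -0.37183 + 0.66667 + 0.25920 = 0.55404 ≈ 0.5540 bits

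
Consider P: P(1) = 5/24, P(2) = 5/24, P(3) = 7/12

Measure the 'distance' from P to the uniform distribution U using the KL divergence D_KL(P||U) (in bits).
0.1884 bits

U(i) = 1/3 for all i

D_KL(P||U) = Σ P(x) log₂(P(x) / (1/3))
           = Σ P(x) log₂(P(x)) + log₂(3)
           = log₂(3) - H(P)

H(P) = -Σ P(x) log₂(P(x)):
  -P(1)·log₂(P(1)) = -(5/24)·log₂(5/24) = 0.47147
  -P(2)·log₂(P(2)) = -(5/24)·log₂(5/24) = 0.47147
  -P(3)·log₂(P(3)) = -(7/12)·log₂(7/12) = 0.45360
H(P) = 0.47147 + 0.47147 + 0.45360 = 1.39654 bits

log₂(3) = 1.58496 bits

D_KL(P||U) = 1.58496 - 1.39654 = 0.18842 ≈ 0.1884 bits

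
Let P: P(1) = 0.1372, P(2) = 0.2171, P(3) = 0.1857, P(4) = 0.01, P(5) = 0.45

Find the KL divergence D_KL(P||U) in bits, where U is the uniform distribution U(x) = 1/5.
0.4145 bits

U(i) = 1/5 for all i

D_KL(P||U) = Σ P(x) log₂(P(x) / (1/5))
           = Σ P(x) log₂(P(x)) + log₂(5)
           = log₂(5) - H(P)

H(P) = -Σ P(x) log₂(P(x)):
  -P(1)·log₂(P(1)) = -(0.1372)·log₂(0.1372) = 0.39317
  -P(2)·log₂(P(2)) = -(0.2171)·log₂(0.2171) = 0.47839
  -P(3)·log₂(P(3)) = -(0.1857)·log₂(0.1857) = 0.45106
  -P(4)·log₂(P(4)) = -(0.01)·log₂(0.01) = 0.06644
  -P(5)·log₂(P(5)) = -(0.45)·log₂(0.45) = 0.51840
H(P) = 0.39317 + 0.47839 + 0.45106 + 0.06644 + 0.51840 = 1.90746 bits

log₂(5) = 2.32193 bits

D_KL(P||U) = 2.32193 - 1.90746 = 0.41447 ≈ 0.4145 bits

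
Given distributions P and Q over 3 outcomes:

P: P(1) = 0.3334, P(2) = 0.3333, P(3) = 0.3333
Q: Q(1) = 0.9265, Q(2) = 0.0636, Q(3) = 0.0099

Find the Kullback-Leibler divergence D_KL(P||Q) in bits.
1.9958 bits

D_KL(P||Q) = Σ P(x) log₂(P(x)/Q(x))

Computing term by term:
  P(1)·log₂(P(1)/Q(1)) = 0.3334·log₂(0.3334/0.9265) = -0.49161
  P(2)·log₂(P(2)/Q(2)) = 0.3333·log₂(0.3333/0.0636) = 0.79649
  P(3)·log₂(P(3)/Q(3)) = 0.3333·log₂(0.3333/0.0099) = 1.69091

D_KL(P||Q) = -0.49161 + 0.79649 + 1.69091 = 1.99579 ≈ 1.9958 bits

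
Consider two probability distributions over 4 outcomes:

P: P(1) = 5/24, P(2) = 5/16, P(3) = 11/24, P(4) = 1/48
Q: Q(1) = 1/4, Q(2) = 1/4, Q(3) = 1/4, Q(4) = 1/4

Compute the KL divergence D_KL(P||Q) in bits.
0.3719 bits

D_KL(P||Q) = Σ P(x) log₂(P(x)/Q(x))

Computing term by term:
  P(1)·log₂(P(1)/Q(1)) = (5/24)·log₂((5/24)/(1/4)) = -0.05480
  P(2)·log₂(P(2)/Q(2)) = (5/16)·log₂((5/16)/(1/4)) = 0.10060
  P(3)·log₂(P(3)/Q(3)) = (11/24)·log₂((11/24)/(1/4)) = 0.40080
  P(4)·log₂(P(4)/Q(4)) = (1/48)·log₂((1/48)/(1/4)) = -0.07469

D_KL(P||Q) = -0.05480 + 0.10060 + 0.40080 - 0.07469 = 0.37191 ≈ 0.3719 bits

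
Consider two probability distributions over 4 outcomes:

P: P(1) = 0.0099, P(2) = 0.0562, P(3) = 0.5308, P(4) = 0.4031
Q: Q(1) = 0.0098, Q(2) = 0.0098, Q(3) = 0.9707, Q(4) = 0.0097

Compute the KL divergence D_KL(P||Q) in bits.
1.8470 bits

D_KL(P||Q) = Σ P(x) log₂(P(x)/Q(x))

Computing term by term:
  P(1)·log₂(P(1)/Q(1)) = 0.0099·log₂(0.0099/0.0098) = 0.00015
  P(2)·log₂(P(2)/Q(2)) = 0.0562·log₂(0.0562/0.0098) = 0.14161
  P(3)·log₂(P(3)/Q(3)) = 0.5308·log₂(0.5308/0.9707) = -0.46225
  P(4)·log₂(P(4)/Q(4)) = 0.4031·log₂(0.4031/0.0097) = 2.16747

D_KL(P||Q) = 0.00015 + 0.14161 - 0.46225 + 2.16747 = 1.84698 ≈ 1.8470 bits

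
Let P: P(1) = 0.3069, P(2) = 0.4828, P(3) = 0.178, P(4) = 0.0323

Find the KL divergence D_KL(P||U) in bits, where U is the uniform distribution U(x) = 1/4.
0.3666 bits

U(i) = 1/4 for all i

D_KL(P||U) = Σ P(x) log₂(P(x) / (1/4))
           = Σ P(x) log₂(P(x)) + log₂(4)
           = log₂(4) - H(P)

H(P) = -Σ P(x) log₂(P(x)):
  -P(1)·log₂(P(1)) = -(0.3069)·log₂(0.3069) = 0.52301
  -P(2)·log₂(P(2)) = -(0.4828)·log₂(0.4828) = 0.50718
  -P(3)·log₂(P(3)) = -(0.178)·log₂(0.178) = 0.44323
  -P(4)·log₂(P(4)) = -(0.0323)·log₂(0.0323) = 0.15996
H(P) = 0.52301 + 0.50718 + 0.44323 + 0.15996 = 1.63338 bits

log₂(4) = 2.00000 bits

D_KL(P||U) = 2.00000 - 1.63338 = 0.36662 ≈ 0.3666 bits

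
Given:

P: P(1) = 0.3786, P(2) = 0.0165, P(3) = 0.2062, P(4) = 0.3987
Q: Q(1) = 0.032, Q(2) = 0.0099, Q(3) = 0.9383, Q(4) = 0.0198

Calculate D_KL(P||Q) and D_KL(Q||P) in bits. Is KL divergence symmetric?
D_KL(P||Q) = 2.6380 bits, D_KL(Q||P) = 1.8440 bits. No, KL divergence is not symmetric.

D_KL(P||Q) = Σ P(x) log₂(P(x)/Q(x))

Computing term by term:
  P(1)·log₂(P(1)/Q(1)) = 0.3786·log₂(0.3786/0.032) = 1.34953
  P(2)·log₂(P(2)/Q(2)) = 0.0165·log₂(0.0165/0.0099) = 0.01216
  P(3)·log₂(P(3)/Q(3)) = 0.2062·log₂(0.2062/0.9383) = -0.45075
  P(4)·log₂(P(4)/Q(4)) = 0.3987·log₂(0.3987/0.0198) = 1.72706

D_KL(P||Q) = 1.34953 + 0.01216 - 0.45075 + 1.72706 = 2.63800 ≈ 2.6380 bits

D_KL(Q||P) = Σ Q(x) log₂(Q(x)/P(x))

Computing term by term:
  Q(1)·log₂(Q(1)/P(1)) = 0.032·log₂(0.032/0.3786) = -0.11406
  Q(2)·log₂(Q(2)/P(2)) = 0.0099·log₂(0.0099/0.0165) = -0.00730
  Q(3)·log₂(Q(3)/P(3)) = 0.9383·log₂(0.9383/0.2062) = 2.05113
  Q(4)·log₂(Q(4)/P(4)) = 0.0198·log₂(0.0198/0.3987) = -0.08577

D_KL(Q||P) = -0.11406 - 0.00730 + 2.05113 - 0.08577 = 1.84400 ≈ 1.8440 bits

These are NOT equal (difference: 0.7940 bits). KL divergence is asymmetric: D_KL(P||Q) ≠ D_KL(Q||P) in general.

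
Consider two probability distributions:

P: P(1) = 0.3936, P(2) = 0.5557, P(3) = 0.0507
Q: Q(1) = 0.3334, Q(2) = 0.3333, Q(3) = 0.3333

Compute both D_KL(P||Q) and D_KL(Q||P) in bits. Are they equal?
D_KL(P||Q) = 0.3663 bits, D_KL(Q||P) = 0.5799 bits. No, they are not equal.

D_KL(P||Q) = Σ P(x) log₂(P(x)/Q(x))

Computing term by term:
  P(1)·log₂(P(1)/Q(1)) = 0.3936·log₂(0.3936/0.3334) = 0.09426
  P(2)·log₂(P(2)/Q(2)) = 0.5557·log₂(0.5557/0.3333) = 0.40982
  P(3)·log₂(P(3)/Q(3)) = 0.0507·log₂(0.0507/0.3333) = -0.13774

D_KL(P||Q) = 0.09426 + 0.40982 - 0.13774 = 0.36634 ≈ 0.3663 bits

D_KL(Q||P) = Σ Q(x) log₂(Q(x)/P(x))

Computing term by term:
  Q(1)·log₂(Q(1)/P(1)) = 0.3334·log₂(0.3334/0.3936) = -0.07984
  Q(2)·log₂(Q(2)/P(2)) = 0.3333·log₂(0.3333/0.5557) = -0.24580
  Q(3)·log₂(Q(3)/P(3)) = 0.3333·log₂(0.3333/0.0507) = 0.90550

D_KL(Q||P) = -0.07984 - 0.24580 + 0.90550 = 0.57986 ≈ 0.5799 bits

These are NOT equal (difference: 0.2136 bits). KL divergence is asymmetric: D_KL(P||Q) ≠ D_KL(Q||P) in general.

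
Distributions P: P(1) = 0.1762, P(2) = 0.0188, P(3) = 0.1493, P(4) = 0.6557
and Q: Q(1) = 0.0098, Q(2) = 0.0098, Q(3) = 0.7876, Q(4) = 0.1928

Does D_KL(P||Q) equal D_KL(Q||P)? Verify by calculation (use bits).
D_KL(P||Q) = 1.5518 bits, D_KL(Q||P) = 1.4991 bits. No — D_KL(P||Q) ≠ D_KL(Q||P) for this pair.

D_KL(P||Q) = Σ P(x) log₂(P(x)/Q(x))

Computing term by term:
  P(1)·log₂(P(1)/Q(1)) = 0.1762·log₂(0.1762/0.0098) = 0.73445
  P(2)·log₂(P(2)/Q(2)) = 0.0188·log₂(0.0188/0.0098) = 0.01767
  P(3)·log₂(P(3)/Q(3)) = 0.1493·log₂(0.1493/0.7876) = -0.35821
  P(4)·log₂(P(4)/Q(4)) = 0.6557·log₂(0.6557/0.1928) = 1.15792

D_KL(P||Q) = 0.73445 + 0.01767 - 0.35821 + 1.15792 = 1.55183 ≈ 1.5518 bits

D_KL(Q||P) = Σ Q(x) log₂(Q(x)/P(x))

Computing term by term:
  Q(1)·log₂(Q(1)/P(1)) = 0.0098·log₂(0.0098/0.1762) = -0.04085
  Q(2)·log₂(Q(2)/P(2)) = 0.0098·log₂(0.0098/0.0188) = -0.00921
  Q(3)·log₂(Q(3)/P(3)) = 0.7876·log₂(0.7876/0.1493) = 1.88965
  Q(4)·log₂(Q(4)/P(4)) = 0.1928·log₂(0.1928/0.6557) = -0.34047

D_KL(Q||P) = -0.04085 - 0.00921 + 1.88965 - 0.34047 = 1.49912 ≈ 1.4991 bits

These are NOT equal (difference: 0.0527 bits). KL divergence is asymmetric: D_KL(P||Q) ≠ D_KL(Q||P) in general.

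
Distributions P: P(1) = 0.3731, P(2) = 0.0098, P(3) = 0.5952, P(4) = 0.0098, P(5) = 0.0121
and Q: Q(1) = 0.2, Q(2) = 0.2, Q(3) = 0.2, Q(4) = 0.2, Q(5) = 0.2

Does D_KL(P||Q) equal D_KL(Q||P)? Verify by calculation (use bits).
D_KL(P||Q) = 1.1379 bits, D_KL(Q||P) = 2.0552 bits. No — D_KL(P||Q) ≠ D_KL(Q||P) for this pair.

D_KL(P||Q) = Σ P(x) log₂(P(x)/Q(x))

Computing term by term:
  P(1)·log₂(P(1)/Q(1)) = 0.3731·log₂(0.3731/0.2) = 0.33563
  P(2)·log₂(P(2)/Q(2)) = 0.0098·log₂(0.0098/0.2) = -0.04264
  P(3)·log₂(P(3)/Q(3)) = 0.5952·log₂(0.5952/0.2) = 0.93647
  P(4)·log₂(P(4)/Q(4)) = 0.0098·log₂(0.0098/0.2) = -0.04264
  P(5)·log₂(P(5)/Q(5)) = 0.0121·log₂(0.0121/0.2) = -0.04897

D_KL(P||Q) = 0.33563 - 0.04264 + 0.93647 - 0.04264 - 0.04897 = 1.13785 ≈ 1.1379 bits

D_KL(Q||P) = Σ Q(x) log₂(Q(x)/P(x))

Computing term by term:
  Q(1)·log₂(Q(1)/P(1)) = 0.2·log₂(0.2/0.3731) = -0.17991
  Q(2)·log₂(Q(2)/P(2)) = 0.2·log₂(0.2/0.0098) = 0.87021
  Q(3)·log₂(Q(3)/P(3)) = 0.2·log₂(0.2/0.5952) = -0.31467
  Q(4)·log₂(Q(4)/P(4)) = 0.2·log₂(0.2/0.0098) = 0.87021
  Q(5)·log₂(Q(5)/P(5)) = 0.2·log₂(0.2/0.0121) = 0.80938

D_KL(Q||P) = -0.17991 + 0.87021 - 0.31467 + 0.87021 + 0.80938 = 2.05522 ≈ 2.0552 bits

These are NOT equal (difference: 0.9173 bits). KL divergence is asymmetric: D_KL(P||Q) ≠ D_KL(Q||P) in general.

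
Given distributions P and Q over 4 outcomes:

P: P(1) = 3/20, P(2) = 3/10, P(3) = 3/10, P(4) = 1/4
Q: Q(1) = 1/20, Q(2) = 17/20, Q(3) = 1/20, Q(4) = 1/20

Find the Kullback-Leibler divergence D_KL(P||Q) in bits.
1.1430 bits

D_KL(P||Q) = Σ P(x) log₂(P(x)/Q(x))

Computing term by term:
  P(1)·log₂(P(1)/Q(1)) = (3/20)·log₂((3/20)/(1/20)) = 0.23774
  P(2)·log₂(P(2)/Q(2)) = (3/10)·log₂((3/10)/(17/20)) = -0.45075
  P(3)·log₂(P(3)/Q(3)) = (3/10)·log₂((3/10)/(1/20)) = 0.77549
  P(4)·log₂(P(4)/Q(4)) = (1/4)·log₂((1/4)/(1/20)) = 0.58048

D_KL(P||Q) = 0.23774 - 0.45075 + 0.77549 + 0.58048 = 1.14296 ≈ 1.1430 bits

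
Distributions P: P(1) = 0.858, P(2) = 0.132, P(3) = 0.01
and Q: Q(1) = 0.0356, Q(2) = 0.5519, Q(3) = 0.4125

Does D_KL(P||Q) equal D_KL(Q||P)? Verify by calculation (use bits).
D_KL(P||Q) = 3.6130 bits, D_KL(Q||P) = 3.1892 bits. No — D_KL(P||Q) ≠ D_KL(Q||P) for this pair.

D_KL(P||Q) = Σ P(x) log₂(P(x)/Q(x))

Computing term by term:
  P(1)·log₂(P(1)/Q(1)) = 0.858·log₂(0.858/0.0356) = 3.93910
  P(2)·log₂(P(2)/Q(2)) = 0.132·log₂(0.132/0.5519) = -0.27243
  P(3)·log₂(P(3)/Q(3)) = 0.01·log₂(0.01/0.4125) = -0.05366

D_KL(P||Q) = 3.93910 - 0.27243 - 0.05366 = 3.61301 ≈ 3.6130 bits

D_KL(Q||P) = Σ Q(x) log₂(Q(x)/P(x))

Computing term by term:
  Q(1)·log₂(Q(1)/P(1)) = 0.0356·log₂(0.0356/0.858) = -0.16344
  Q(2)·log₂(Q(2)/P(2)) = 0.5519·log₂(0.5519/0.132) = 1.13905
  Q(3)·log₂(Q(3)/P(3)) = 0.4125·log₂(0.4125/0.01) = 2.21361

D_KL(Q||P) = -0.16344 + 1.13905 + 2.21361 = 3.18922 ≈ 3.1892 bits

These are NOT equal (difference: 0.4238 bits). KL divergence is asymmetric: D_KL(P||Q) ≠ D_KL(Q||P) in general.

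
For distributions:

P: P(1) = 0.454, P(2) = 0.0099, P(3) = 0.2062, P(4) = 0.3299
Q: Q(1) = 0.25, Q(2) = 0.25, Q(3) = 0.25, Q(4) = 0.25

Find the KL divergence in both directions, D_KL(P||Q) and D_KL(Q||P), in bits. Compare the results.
D_KL(P||Q) = 0.4194 bits, D_KL(Q||P) = 0.9188 bits. D_KL(Q||P) is larger than D_KL(P||Q) by 0.4994 bits; the two directions differ.

D_KL(P||Q) = Σ P(x) log₂(P(x)/Q(x))

Computing term by term:
  P(1)·log₂(P(1)/Q(1)) = 0.454·log₂(0.454/0.25) = 0.39079
  P(2)·log₂(P(2)/Q(2)) = 0.0099·log₂(0.0099/0.25) = -0.04612
  P(3)·log₂(P(3)/Q(3)) = 0.2062·log₂(0.2062/0.25) = -0.05730
  P(4)·log₂(P(4)/Q(4)) = 0.3299·log₂(0.3299/0.25) = 0.13199

D_KL(P||Q) = 0.39079 - 0.04612 - 0.05730 + 0.13199 = 0.41936 ≈ 0.4194 bits

D_KL(Q||P) = Σ Q(x) log₂(Q(x)/P(x))

Computing term by term:
  Q(1)·log₂(Q(1)/P(1)) = 0.25·log₂(0.25/0.454) = -0.21519
  Q(2)·log₂(Q(2)/P(2)) = 0.25·log₂(0.25/0.0099) = 1.16459
  Q(3)·log₂(Q(3)/P(3)) = 0.25·log₂(0.25/0.2062) = 0.06947
  Q(4)·log₂(Q(4)/P(4)) = 0.25·log₂(0.25/0.3299) = -0.10003

D_KL(Q||P) = -0.21519 + 1.16459 + 0.06947 - 0.10003 = 0.91884 ≈ 0.9188 bits

These are NOT equal (difference: 0.4994 bits). KL divergence is asymmetric: D_KL(P||Q) ≠ D_KL(Q||P) in general.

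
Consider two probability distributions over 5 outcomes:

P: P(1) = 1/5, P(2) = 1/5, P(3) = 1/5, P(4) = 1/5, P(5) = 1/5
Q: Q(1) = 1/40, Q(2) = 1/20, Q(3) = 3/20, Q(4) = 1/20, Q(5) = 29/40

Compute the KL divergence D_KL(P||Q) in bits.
1.1114 bits

D_KL(P||Q) = Σ P(x) log₂(P(x)/Q(x))

Computing term by term:
  P(1)·log₂(P(1)/Q(1)) = (1/5)·log₂((1/5)/(1/40)) = 0.60000
  P(2)·log₂(P(2)/Q(2)) = (1/5)·log₂((1/5)/(1/20)) = 0.40000
  P(3)·log₂(P(3)/Q(3)) = (1/5)·log₂((1/5)/(3/20)) = 0.08301
  P(4)·log₂(P(4)/Q(4)) = (1/5)·log₂((1/5)/(1/20)) = 0.40000
  P(5)·log₂(P(5)/Q(5)) = (1/5)·log₂((1/5)/(29/40)) = -0.37160

D_KL(P||Q) = 0.60000 + 0.40000 + 0.08301 + 0.40000 - 0.37160 = 1.11141 ≈ 1.1114 bits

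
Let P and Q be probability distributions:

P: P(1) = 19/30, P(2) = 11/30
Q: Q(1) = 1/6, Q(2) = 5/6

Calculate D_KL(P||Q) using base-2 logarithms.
0.7855 bits

D_KL(P||Q) = Σ P(x) log₂(P(x)/Q(x))

Computing term by term:
  P(1)·log₂(P(1)/Q(1)) = (19/30)·log₂((19/30)/(1/6)) = 1.21980
  P(2)·log₂(P(2)/Q(2)) = (11/30)·log₂((11/30)/(5/6)) = -0.43429

D_KL(P||Q) = 1.21980 - 0.43429 = 0.78551 ≈ 0.7855 bits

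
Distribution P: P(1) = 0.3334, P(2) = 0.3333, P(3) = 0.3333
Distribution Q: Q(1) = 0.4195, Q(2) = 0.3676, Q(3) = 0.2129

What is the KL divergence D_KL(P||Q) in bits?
0.0579 bits

D_KL(P||Q) = Σ P(x) log₂(P(x)/Q(x))

Computing term by term:
  P(1)·log₂(P(1)/Q(1)) = 0.3334·log₂(0.3334/0.4195) = -0.11049
  P(2)·log₂(P(2)/Q(2)) = 0.3333·log₂(0.3333/0.3676) = -0.04710
  P(3)·log₂(P(3)/Q(3)) = 0.3333·log₂(0.3333/0.2129) = 0.21553

D_KL(P||Q) = -0.11049 - 0.04710 + 0.21553 = 0.05794 ≈ 0.0579 bits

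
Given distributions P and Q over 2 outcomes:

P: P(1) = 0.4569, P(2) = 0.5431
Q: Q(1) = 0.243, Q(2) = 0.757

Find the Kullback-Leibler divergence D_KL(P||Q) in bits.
0.1560 bits

D_KL(P||Q) = Σ P(x) log₂(P(x)/Q(x))

Computing term by term:
  P(1)·log₂(P(1)/Q(1)) = 0.4569·log₂(0.4569/0.243) = 0.41620
  P(2)·log₂(P(2)/Q(2)) = 0.5431·log₂(0.5431/0.757) = -0.26019

D_KL(P||Q) = 0.41620 - 0.26019 = 0.15601 ≈ 0.1560 bits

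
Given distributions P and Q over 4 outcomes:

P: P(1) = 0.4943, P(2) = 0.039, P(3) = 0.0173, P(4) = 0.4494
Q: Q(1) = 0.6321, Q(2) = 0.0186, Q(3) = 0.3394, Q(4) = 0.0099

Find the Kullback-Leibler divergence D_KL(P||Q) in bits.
2.2657 bits

D_KL(P||Q) = Σ P(x) log₂(P(x)/Q(x))

Computing term by term:
  P(1)·log₂(P(1)/Q(1)) = 0.4943·log₂(0.4943/0.6321) = -0.17536
  P(2)·log₂(P(2)/Q(2)) = 0.039·log₂(0.039/0.0186) = 0.04166
  P(3)·log₂(P(3)/Q(3)) = 0.0173·log₂(0.0173/0.3394) = -0.07429
  P(4)·log₂(P(4)/Q(4)) = 0.4494·log₂(0.4494/0.0099) = 2.47369

D_KL(P||Q) = -0.17536 + 0.04166 - 0.07429 + 2.47369 = 2.26570 ≈ 2.2657 bits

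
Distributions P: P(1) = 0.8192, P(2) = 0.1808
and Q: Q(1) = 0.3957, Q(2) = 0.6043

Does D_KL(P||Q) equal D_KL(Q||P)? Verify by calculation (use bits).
D_KL(P||Q) = 0.5453 bits, D_KL(Q||P) = 0.6366 bits. No — D_KL(P||Q) ≠ D_KL(Q||P) for this pair.

D_KL(P||Q) = Σ P(x) log₂(P(x)/Q(x))

Computing term by term:
  P(1)·log₂(P(1)/Q(1)) = 0.8192·log₂(0.8192/0.3957) = 0.86000
  P(2)·log₂(P(2)/Q(2)) = 0.1808·log₂(0.1808/0.6043) = -0.31475

D_KL(P||Q) = 0.86000 - 0.31475 = 0.54525 ≈ 0.5453 bits

D_KL(Q||P) = Σ Q(x) log₂(Q(x)/P(x))

Computing term by term:
  Q(1)·log₂(Q(1)/P(1)) = 0.3957·log₂(0.3957/0.8192) = -0.41541
  Q(2)·log₂(Q(2)/P(2)) = 0.6043·log₂(0.6043/0.1808) = 1.05201

D_KL(Q||P) = -0.41541 + 1.05201 = 0.63660 ≈ 0.6366 bits

These are NOT equal (difference: 0.0913 bits). KL divergence is asymmetric: D_KL(P||Q) ≠ D_KL(Q||P) in general.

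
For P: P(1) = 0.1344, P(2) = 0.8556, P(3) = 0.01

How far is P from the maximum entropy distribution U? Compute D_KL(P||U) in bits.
0.9369 bits

U(i) = 1/3 for all i

D_KL(P||U) = Σ P(x) log₂(P(x) / (1/3))
           = Σ P(x) log₂(P(x)) + log₂(3)
           = log₂(3) - H(P)

H(P) = -Σ P(x) log₂(P(x)):
  -P(1)·log₂(P(1)) = -(0.1344)·log₂(0.1344) = 0.38914
  -P(2)·log₂(P(2)) = -(0.8556)·log₂(0.8556) = 0.19250
  -P(3)·log₂(P(3)) = -(0.01)·log₂(0.01) = 0.06644
H(P) = 0.38914 + 0.19250 + 0.06644 = 0.64808 bits

log₂(3) = 1.58496 bits

D_KL(P||U) = 1.58496 - 0.64808 = 0.93688 ≈ 0.9369 bits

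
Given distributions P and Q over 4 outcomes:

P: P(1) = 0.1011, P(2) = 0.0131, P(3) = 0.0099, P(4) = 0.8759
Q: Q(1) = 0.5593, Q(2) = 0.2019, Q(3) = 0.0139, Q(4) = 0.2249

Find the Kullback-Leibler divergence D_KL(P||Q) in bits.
1.4120 bits

D_KL(P||Q) = Σ P(x) log₂(P(x)/Q(x))

Computing term by term:
  P(1)·log₂(P(1)/Q(1)) = 0.1011·log₂(0.1011/0.5593) = -0.24950
  P(2)·log₂(P(2)/Q(2)) = 0.0131·log₂(0.0131/0.2019) = -0.05169
  P(3)·log₂(P(3)/Q(3)) = 0.0099·log₂(0.0099/0.0139) = -0.00485
  P(4)·log₂(P(4)/Q(4)) = 0.8759·log₂(0.8759/0.2249) = 1.71806

D_KL(P||Q) = -0.24950 - 0.05169 - 0.00485 + 1.71806 = 1.41202 ≈ 1.4120 bits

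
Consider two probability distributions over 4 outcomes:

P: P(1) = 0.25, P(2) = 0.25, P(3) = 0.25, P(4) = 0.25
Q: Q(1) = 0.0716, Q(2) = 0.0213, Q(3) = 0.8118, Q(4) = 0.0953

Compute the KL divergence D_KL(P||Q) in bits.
1.2623 bits

D_KL(P||Q) = Σ P(x) log₂(P(x)/Q(x))

Computing term by term:
  P(1)·log₂(P(1)/Q(1)) = 0.25·log₂(0.25/0.0716) = 0.45097
  P(2)·log₂(P(2)/Q(2)) = 0.25·log₂(0.25/0.0213) = 0.88825
  P(3)·log₂(P(3)/Q(3)) = 0.25·log₂(0.25/0.8118) = -0.42480
  P(4)·log₂(P(4)/Q(4)) = 0.25·log₂(0.25/0.0953) = 0.34784

D_KL(P||Q) = 0.45097 + 0.88825 - 0.42480 + 0.34784 = 1.26226 ≈ 1.2623 bits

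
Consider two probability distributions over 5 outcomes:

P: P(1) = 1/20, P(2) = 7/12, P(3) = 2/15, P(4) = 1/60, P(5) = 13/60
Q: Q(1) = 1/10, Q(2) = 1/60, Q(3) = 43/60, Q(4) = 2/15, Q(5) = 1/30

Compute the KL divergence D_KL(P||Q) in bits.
3.1537 bits

D_KL(P||Q) = Σ P(x) log₂(P(x)/Q(x))

Computing term by term:
  P(1)·log₂(P(1)/Q(1)) = (1/20)·log₂((1/20)/(1/10)) = -0.05000
  P(2)·log₂(P(2)/Q(2)) = (7/12)·log₂((7/12)/(1/60)) = 2.99208
  P(3)·log₂(P(3)/Q(3)) = (2/15)·log₂((2/15)/(43/60)) = -0.32350
  P(4)·log₂(P(4)/Q(4)) = (1/60)·log₂((1/60)/(2/15)) = -0.05000
  P(5)·log₂(P(5)/Q(5)) = (13/60)·log₂((13/60)/(1/30)) = 0.58510

D_KL(P||Q) = -0.05000 + 2.99208 - 0.32350 - 0.05000 + 0.58510 = 3.15368 ≈ 3.1537 bits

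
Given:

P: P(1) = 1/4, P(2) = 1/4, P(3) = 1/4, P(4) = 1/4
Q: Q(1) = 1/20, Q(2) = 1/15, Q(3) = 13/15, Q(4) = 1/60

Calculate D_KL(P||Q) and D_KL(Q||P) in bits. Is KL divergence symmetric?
D_KL(P||Q) = 1.5855 bits, D_KL(Q||P) = 1.2461 bits. No, KL divergence is not symmetric.

D_KL(P||Q) = Σ P(x) log₂(P(x)/Q(x))

Computing term by term:
  P(1)·log₂(P(1)/Q(1)) = (1/4)·log₂((1/4)/(1/20)) = 0.58048
  P(2)·log₂(P(2)/Q(2)) = (1/4)·log₂((1/4)/(1/15)) = 0.47672
  P(3)·log₂(P(3)/Q(3)) = (1/4)·log₂((1/4)/(13/15)) = -0.44839
  P(4)·log₂(P(4)/Q(4)) = (1/4)·log₂((1/4)/(1/60)) = 0.97672

D_KL(P||Q) = 0.58048 + 0.47672 - 0.44839 + 0.97672 = 1.58553 ≈ 1.5855 bits

D_KL(Q||P) = Σ Q(x) log₂(Q(x)/P(x))

Computing term by term:
  Q(1)·log₂(Q(1)/P(1)) = (1/20)·log₂((1/20)/(1/4)) = -0.11610
  Q(2)·log₂(Q(2)/P(2)) = (1/15)·log₂((1/15)/(1/4)) = -0.12713
  Q(3)·log₂(Q(3)/P(3)) = (13/15)·log₂((13/15)/(1/4)) = 1.55441
  Q(4)·log₂(Q(4)/P(4)) = (1/60)·log₂((1/60)/(1/4)) = -0.06511

D_KL(Q||P) = -0.11610 - 0.12713 + 1.55441 - 0.06511 = 1.24607 ≈ 1.2461 bits

These are NOT equal (difference: 0.3394 bits). KL divergence is asymmetric: D_KL(P||Q) ≠ D_KL(Q||P) in general.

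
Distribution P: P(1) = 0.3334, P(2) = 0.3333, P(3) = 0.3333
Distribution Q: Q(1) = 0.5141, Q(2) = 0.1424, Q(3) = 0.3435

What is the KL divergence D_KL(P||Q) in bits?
0.1861 bits

D_KL(P||Q) = Σ P(x) log₂(P(x)/Q(x))

Computing term by term:
  P(1)·log₂(P(1)/Q(1)) = 0.3334·log₂(0.3334/0.5141) = -0.20831
  P(2)·log₂(P(2)/Q(2)) = 0.3333·log₂(0.3333/0.1424) = 0.40892
  P(3)·log₂(P(3)/Q(3)) = 0.3333·log₂(0.3333/0.3435) = -0.01449

D_KL(P||Q) = -0.20831 + 0.40892 - 0.01449 = 0.18612 ≈ 0.1861 bits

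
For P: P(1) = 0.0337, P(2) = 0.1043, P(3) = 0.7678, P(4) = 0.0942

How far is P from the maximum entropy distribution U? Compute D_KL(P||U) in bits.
0.8813 bits

U(i) = 1/4 for all i

D_KL(P||U) = Σ P(x) log₂(P(x) / (1/4))
           = Σ P(x) log₂(P(x)) + log₂(4)
           = log₂(4) - H(P)

H(P) = -Σ P(x) log₂(P(x)):
  -P(1)·log₂(P(1)) = -(0.0337)·log₂(0.0337) = 0.16483
  -P(2)·log₂(P(2)) = -(0.1043)·log₂(0.1043) = 0.34014
  -P(3)·log₂(P(3)) = -(0.7678)·log₂(0.7678) = 0.29268
  -P(4)·log₂(P(4)) = -(0.0942)·log₂(0.0942) = 0.32105
H(P) = 0.16483 + 0.34014 + 0.29268 + 0.32105 = 1.11870 bits

log₂(4) = 2.00000 bits

D_KL(P||U) = 2.00000 - 1.11870 = 0.88130 ≈ 0.8813 bits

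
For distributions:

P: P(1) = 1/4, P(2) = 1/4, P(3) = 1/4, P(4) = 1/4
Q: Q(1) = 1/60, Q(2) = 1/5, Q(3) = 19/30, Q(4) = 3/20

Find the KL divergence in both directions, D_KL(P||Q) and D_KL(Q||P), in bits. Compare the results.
D_KL(P||Q) = 0.9062 bits, D_KL(Q||P) = 0.6093 bits. D_KL(P||Q) is larger than D_KL(Q||P) by 0.2969 bits; the two directions differ.

D_KL(P||Q) = Σ P(x) log₂(P(x)/Q(x))

Computing term by term:
  P(1)·log₂(P(1)/Q(1)) = (1/4)·log₂((1/4)/(1/60)) = 0.97672
  P(2)·log₂(P(2)/Q(2)) = (1/4)·log₂((1/4)/(1/5)) = 0.08048
  P(3)·log₂(P(3)/Q(3)) = (1/4)·log₂((1/4)/(19/30)) = -0.33526
  P(4)·log₂(P(4)/Q(4)) = (1/4)·log₂((1/4)/(3/20)) = 0.18424

D_KL(P||Q) = 0.97672 + 0.08048 - 0.33526 + 0.18424 = 0.90618 ≈ 0.9062 bits

D_KL(Q||P) = Σ Q(x) log₂(Q(x)/P(x))

Computing term by term:
  Q(1)·log₂(Q(1)/P(1)) = (1/60)·log₂((1/60)/(1/4)) = -0.06511
  Q(2)·log₂(Q(2)/P(2)) = (1/5)·log₂((1/5)/(1/4)) = -0.06439
  Q(3)·log₂(Q(3)/P(3)) = (19/30)·log₂((19/30)/(1/4)) = 0.84932
  Q(4)·log₂(Q(4)/P(4)) = (3/20)·log₂((3/20)/(1/4)) = -0.11054

D_KL(Q||P) = -0.06511 - 0.06439 + 0.84932 - 0.11054 = 0.60928 ≈ 0.6093 bits

These are NOT equal (difference: 0.2969 bits). KL divergence is asymmetric: D_KL(P||Q) ≠ D_KL(Q||P) in general.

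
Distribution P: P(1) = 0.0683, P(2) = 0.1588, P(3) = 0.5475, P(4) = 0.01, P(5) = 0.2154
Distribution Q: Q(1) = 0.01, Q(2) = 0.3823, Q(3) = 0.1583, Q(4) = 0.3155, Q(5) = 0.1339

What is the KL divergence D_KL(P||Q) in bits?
1.0661 bits

D_KL(P||Q) = Σ P(x) log₂(P(x)/Q(x))

Computing term by term:
  P(1)·log₂(P(1)/Q(1)) = 0.0683·log₂(0.0683/0.01) = 0.18932
  P(2)·log₂(P(2)/Q(2)) = 0.1588·log₂(0.1588/0.3823) = -0.20128
  P(3)·log₂(P(3)/Q(3)) = 0.5475·log₂(0.5475/0.1583) = 0.98013
  P(4)·log₂(P(4)/Q(4)) = 0.01·log₂(0.01/0.3155) = -0.04980
  P(5)·log₂(P(5)/Q(5)) = 0.2154·log₂(0.2154/0.1339) = 0.14773

D_KL(P||Q) = 0.18932 - 0.20128 + 0.98013 - 0.04980 + 0.14773 = 1.06610 ≈ 1.0661 bits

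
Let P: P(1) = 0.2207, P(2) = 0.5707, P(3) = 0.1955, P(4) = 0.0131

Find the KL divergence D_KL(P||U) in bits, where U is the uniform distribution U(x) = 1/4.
0.5148 bits

U(i) = 1/4 for all i

D_KL(P||U) = Σ P(x) log₂(P(x) / (1/4))
           = Σ P(x) log₂(P(x)) + log₂(4)
           = log₂(4) - H(P)

H(P) = -Σ P(x) log₂(P(x)):
  -P(1)·log₂(P(1)) = -(0.2207)·log₂(0.2207) = 0.48109
  -P(2)·log₂(P(2)) = -(0.5707)·log₂(0.5707) = 0.46181
  -P(3)·log₂(P(3)) = -(0.1955)·log₂(0.1955) = 0.46036
  -P(4)·log₂(P(4)) = -(0.0131)·log₂(0.0131) = 0.08193
H(P) = 0.48109 + 0.46181 + 0.46036 + 0.08193 = 1.48519 bits

log₂(4) = 2.00000 bits

D_KL(P||U) = 2.00000 - 1.48519 = 0.51481 ≈ 0.5148 bits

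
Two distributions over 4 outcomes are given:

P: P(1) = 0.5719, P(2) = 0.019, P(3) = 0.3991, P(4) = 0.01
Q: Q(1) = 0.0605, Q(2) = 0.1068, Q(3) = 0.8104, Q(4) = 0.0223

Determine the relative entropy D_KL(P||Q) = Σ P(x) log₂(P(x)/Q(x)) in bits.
1.3867 bits

D_KL(P||Q) = Σ P(x) log₂(P(x)/Q(x))

Computing term by term:
  P(1)·log₂(P(1)/Q(1)) = 0.5719·log₂(0.5719/0.0605) = 1.85339
  P(2)·log₂(P(2)/Q(2)) = 0.019·log₂(0.019/0.1068) = -0.04733
  P(3)·log₂(P(3)/Q(3)) = 0.3991·log₂(0.3991/0.8104) = -0.40783
  P(4)·log₂(P(4)/Q(4)) = 0.01·log₂(0.01/0.0223) = -0.01157

D_KL(P||Q) = 1.85339 - 0.04733 - 0.40783 - 0.01157 = 1.38666 ≈ 1.3867 bits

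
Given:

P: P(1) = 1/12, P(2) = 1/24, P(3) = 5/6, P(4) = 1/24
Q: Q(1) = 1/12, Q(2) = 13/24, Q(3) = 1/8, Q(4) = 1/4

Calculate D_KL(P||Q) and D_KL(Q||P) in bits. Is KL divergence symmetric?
D_KL(P||Q) = 2.0189 bits, D_KL(Q||P) = 2.3085 bits. No, KL divergence is not symmetric.

D_KL(P||Q) = Σ P(x) log₂(P(x)/Q(x))

Computing term by term:
  P(1)·log₂(P(1)/Q(1)) = (1/12)·log₂((1/12)/(1/12)) = 0.00000
  P(2)·log₂(P(2)/Q(2)) = (1/24)·log₂((1/24)/(13/24)) = -0.15418
  P(3)·log₂(P(3)/Q(3)) = (5/6)·log₂((5/6)/(1/8)) = 2.28080
  P(4)·log₂(P(4)/Q(4)) = (1/24)·log₂((1/24)/(1/4)) = -0.10771

D_KL(P||Q) = 0.00000 - 0.15418 + 2.28080 - 0.10771 = 2.01891 ≈ 2.0189 bits

D_KL(Q||P) = Σ Q(x) log₂(Q(x)/P(x))

Computing term by term:
  Q(1)·log₂(Q(1)/P(1)) = (1/12)·log₂((1/12)/(1/12)) = 0.00000
  Q(2)·log₂(Q(2)/P(2)) = (13/24)·log₂((13/24)/(1/24)) = 2.00440
  Q(3)·log₂(Q(3)/P(3)) = (1/8)·log₂((1/8)/(5/6)) = -0.34212
  Q(4)·log₂(Q(4)/P(4)) = (1/4)·log₂((1/4)/(1/24)) = 0.64624

D_KL(Q||P) = 0.00000 + 2.00440 - 0.34212 + 0.64624 = 2.30852 ≈ 2.3085 bits

These are NOT equal (difference: 0.2896 bits). KL divergence is asymmetric: D_KL(P||Q) ≠ D_KL(Q||P) in general.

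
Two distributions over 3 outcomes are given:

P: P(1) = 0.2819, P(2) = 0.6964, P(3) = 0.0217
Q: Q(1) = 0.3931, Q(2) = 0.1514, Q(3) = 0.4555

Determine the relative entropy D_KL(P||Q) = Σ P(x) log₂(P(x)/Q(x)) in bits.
1.3026 bits

D_KL(P||Q) = Σ P(x) log₂(P(x)/Q(x))

Computing term by term:
  P(1)·log₂(P(1)/Q(1)) = 0.2819·log₂(0.2819/0.3931) = -0.13523
  P(2)·log₂(P(2)/Q(2)) = 0.6964·log₂(0.6964/0.1514) = 1.53316
  P(3)·log₂(P(3)/Q(3)) = 0.0217·log₂(0.0217/0.4555) = -0.09530

D_KL(P||Q) = -0.13523 + 1.53316 - 0.09530 = 1.30263 ≈ 1.3026 bits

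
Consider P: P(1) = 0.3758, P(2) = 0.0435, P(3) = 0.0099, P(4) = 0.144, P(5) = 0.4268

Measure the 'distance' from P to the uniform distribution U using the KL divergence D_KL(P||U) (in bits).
0.6018 bits

U(i) = 1/5 for all i

D_KL(P||U) = Σ P(x) log₂(P(x) / (1/5))
           = Σ P(x) log₂(P(x)) + log₂(5)
           = log₂(5) - H(P)

H(P) = -Σ P(x) log₂(P(x)):
  -P(1)·log₂(P(1)) = -(0.3758)·log₂(0.3758) = 0.53062
  -P(2)·log₂(P(2)) = -(0.0435)·log₂(0.0435) = 0.19674
  -P(3)·log₂(P(3)) = -(0.0099)·log₂(0.0099) = 0.06592
  -P(4)·log₂(P(4)) = -(0.144)·log₂(0.144) = 0.40260
  -P(5)·log₂(P(5)) = -(0.4268)·log₂(0.4268) = 0.52427
H(P) = 0.53062 + 0.19674 + 0.06592 + 0.40260 + 0.52427 = 1.72015 bits

log₂(5) = 2.32193 bits

D_KL(P||U) = 2.32193 - 1.72015 = 0.60178 ≈ 0.6018 bits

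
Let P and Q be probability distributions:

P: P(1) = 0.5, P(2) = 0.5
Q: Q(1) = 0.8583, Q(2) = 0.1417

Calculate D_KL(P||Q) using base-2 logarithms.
0.5198 bits

D_KL(P||Q) = Σ P(x) log₂(P(x)/Q(x))

Computing term by term:
  P(1)·log₂(P(1)/Q(1)) = 0.5·log₂(0.5/0.8583) = -0.38978
  P(2)·log₂(P(2)/Q(2)) = 0.5·log₂(0.5/0.1417) = 0.90954

D_KL(P||Q) = -0.38978 + 0.90954 = 0.51976 ≈ 0.5198 bits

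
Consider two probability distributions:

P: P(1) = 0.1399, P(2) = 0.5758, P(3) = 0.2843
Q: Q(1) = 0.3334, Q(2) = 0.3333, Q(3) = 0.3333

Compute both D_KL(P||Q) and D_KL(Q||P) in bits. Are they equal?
D_KL(P||Q) = 0.2137 bits, D_KL(Q||P) = 0.2313 bits. No, they are not equal.

D_KL(P||Q) = Σ P(x) log₂(P(x)/Q(x))

Computing term by term:
  P(1)·log₂(P(1)/Q(1)) = 0.1399·log₂(0.1399/0.3334) = -0.17527
  P(2)·log₂(P(2)/Q(2)) = 0.5758·log₂(0.5758/0.3333) = 0.45416
  P(3)·log₂(P(3)/Q(3)) = 0.2843·log₂(0.2843/0.3333) = -0.06522

D_KL(P||Q) = -0.17527 + 0.45416 - 0.06522 = 0.21367 ≈ 0.2137 bits

D_KL(Q||P) = Σ Q(x) log₂(Q(x)/P(x))

Computing term by term:
  Q(1)·log₂(Q(1)/P(1)) = 0.3334·log₂(0.3334/0.1399) = 0.41770
  Q(2)·log₂(Q(2)/P(2)) = 0.3333·log₂(0.3333/0.5758) = -0.26289
  Q(3)·log₂(Q(3)/P(3)) = 0.3333·log₂(0.3333/0.2843) = 0.07646

D_KL(Q||P) = 0.41770 - 0.26289 + 0.07646 = 0.23127 ≈ 0.2313 bits

These are NOT equal (difference: 0.0176 bits). KL divergence is asymmetric: D_KL(P||Q) ≠ D_KL(Q||P) in general.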